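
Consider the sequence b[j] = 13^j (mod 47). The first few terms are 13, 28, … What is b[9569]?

We have b[1] = 13; b[2] = 28; b[3] = 35; b[4] = 32; b[5] = 40; b[6] = 3; b[7] = 39; b[8] = 37; b[9] = 11; b[10] = 2; b[11] = 26; b[12] = 9; b[13] = 23; b[14] = 17; b[15] = 33; b[16] = 6; b[17] = 31; b[18] = 27; b[19] = 22; b[20] = 4; b[21] = 5; b[22] = 18; b[23] = 46; b[24] = 34; b[25] = 19; b[26] = 12; b[27] = 15; b[28] = 7; b[29] = 44; b[30] = 8; b[31] = 10; b[32] = 36; b[33] = 45; b[34] = 21; b[35] = 38; b[36] = 24; b[37] = 30; b[38] = 14; b[39] = 41; b[40] = 16; b[41] = 20; b[42] = 25; b[43] = 43; b[44] = 42; b[45] = 29; b[46] = 1; b[47] = 13.
Since b[47] = b[1] = 13, the sequence is periodic with period 46.
(9569 - 1) mod 46 = 0, so b[9569] = b[1] = 13.

13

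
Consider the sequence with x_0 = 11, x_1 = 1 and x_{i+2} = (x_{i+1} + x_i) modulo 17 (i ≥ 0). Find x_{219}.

x_0 = 11, x_1 = 1, x_2 = 12, x_3 = 13, x_4 = 8, x_5 = 4, x_6 = 12, x_7 = 16, x_8 = 11, x_9 = 10, x_{10} = 4, x_{11} = 14, x_{12} = 1, x_{13} = 15, x_{14} = 16, x_{15} = 14, x_{16} = 13, x_{17} = 10, x_{18} = 6, x_{19} = 16, x_{20} = 5, x_{21} = 4, x_{22} = 9, x_{23} = 13, x_{24} = 5, x_{25} = 1, x_{26} = 6, x_{27} = 7, x_{28} = 13, x_{29} = 3, x_{30} = 16, x_{31} = 2, x_{32} = 1, x_{33} = 3, x_{34} = 4, x_{35} = 7, x_{36} = 11, x_{37} = 1.
Since (x_{36}, x_{37}) = (x_0, x_1) = (11, 1) (two consecutive terms determine the rest), the sequence is periodic with period 36.
So x_{219} = x_{0 + ((219-0) mod 36)} = x_3 = 13.

13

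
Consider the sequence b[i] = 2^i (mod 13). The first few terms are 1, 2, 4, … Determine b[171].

8

Listing terms: b[0] = 1, b[1] = 2, b[2] = 4, b[3] = 8, b[4] = 3, b[5] = 6, b[6] = 12, b[7] = 11, b[8] = 9, b[9] = 5, b[10] = 10, b[11] = 7, b[12] = 1.
The sequence repeats with period 12.
(171 - 0) mod 12 = 3, so b[171] = b[3] = 8.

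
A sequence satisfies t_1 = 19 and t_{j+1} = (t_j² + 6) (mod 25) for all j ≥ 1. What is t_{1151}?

17

We have t_1 = 19, t_2 = 17, t_3 = 20, t_4 = 6, t_5 = 17.
Since t_5 = t_2 = 17, the sequence is eventually periodic: after a pre-period of length 1 it cycles with period 3.
For j ≥ 2, t_j depends only on (j - 2) mod 3. (1151 - 2) mod 3 = 0, so t_{1151} = t_2 = 17.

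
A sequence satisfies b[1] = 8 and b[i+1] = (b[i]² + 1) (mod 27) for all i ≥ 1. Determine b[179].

Listing terms: b[1] = 8, b[2] = 11, b[3] = 14, b[4] = 8.
The sequence repeats with period 3.
(179 - 1) mod 3 = 1, so b[179] = b[2] = 11.

11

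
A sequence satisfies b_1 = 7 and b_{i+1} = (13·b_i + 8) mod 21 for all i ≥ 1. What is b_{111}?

14

Computing terms: b_1 = 7,  b_2 = 15,  b_3 = 14,  b_4 = 1,  b_5 = 0,  b_6 = 8,  b_7 = 7.
The sequence repeats with period 6.
(111 - 1) mod 6 = 2, so b_{111} = b_3 = 14.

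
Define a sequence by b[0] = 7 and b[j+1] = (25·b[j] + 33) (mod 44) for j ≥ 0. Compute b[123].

2

Computing terms: b[0] = 7, b[1] = 32, b[2] = 41, b[3] = 2, b[4] = 39, b[5] = 40, b[6] = 21, b[7] = 30, b[8] = 35, b[9] = 28, b[10] = 29, b[11] = 10, b[12] = 19, b[13] = 24, b[14] = 17, b[15] = 18, b[16] = 43, b[17] = 8, b[18] = 13, b[19] = 6, b[20] = 7.
Since b[20] = b[0] = 7, the sequence is periodic with period 20.
So b[123] = b[0 + ((123-0) mod 20)] = b[3] = 2.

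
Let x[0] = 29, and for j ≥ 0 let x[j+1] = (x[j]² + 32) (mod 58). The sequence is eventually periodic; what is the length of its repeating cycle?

Computing terms: x[0] = 29; x[1] = 3; x[2] = 41; x[3] = 31; x[4] = 7; x[5] = 23; x[6] = 39; x[7] = 45; x[8] = 27; x[9] = 7.
Since x[9] = x[4] = 7, the sequence is eventually periodic: after a pre-period of length 4 it cycles with period 5.

5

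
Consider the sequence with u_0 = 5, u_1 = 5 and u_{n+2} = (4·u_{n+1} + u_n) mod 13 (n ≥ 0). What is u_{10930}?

We have u_0 = 5, u_1 = 5, u_2 = 12, u_3 = 1, u_4 = 3, u_5 = 0, u_6 = 3, u_7 = 12, u_8 = 12, u_9 = 8, u_{10} = 5, u_{11} = 2, u_{12} = 0, u_{13} = 2, u_{14} = 8, u_{15} = 8, u_{16} = 1, u_{17} = 12, u_{18} = 10, u_{19} = 0, u_{20} = 10, u_{21} = 1, u_{22} = 1, u_{23} = 5, u_{24} = 8, u_{25} = 11, u_{26} = 0, u_{27} = 11, u_{28} = 5, u_{29} = 5.
The sequence repeats with period 28.
(10930 - 0) mod 28 = 10, so u_{10930} = u_{10} = 5.

5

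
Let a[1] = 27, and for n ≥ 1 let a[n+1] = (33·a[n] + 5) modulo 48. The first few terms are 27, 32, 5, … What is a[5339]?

29

a[1] = 27,  a[2] = 32,  a[3] = 5,  a[4] = 26,  a[5] = 47,  a[6] = 20,  a[7] = 41,  a[8] = 14,  a[9] = 35,  a[10] = 8,  a[11] = 29,  a[12] = 2,  a[13] = 23,  a[14] = 44,  a[15] = 17,  a[16] = 38,  a[17] = 11,  a[18] = 32.
Since a[18] = a[2] = 32, the sequence is eventually periodic: after a pre-period of length 1 it cycles with period 16.
For n ≥ 2, a[n] depends only on (n - 2) mod 16. (5339 - 2) mod 16 = 9, so a[5339] = a[11] = 29.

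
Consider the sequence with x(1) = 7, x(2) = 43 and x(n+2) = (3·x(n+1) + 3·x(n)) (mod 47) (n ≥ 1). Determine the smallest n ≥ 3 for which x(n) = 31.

Computing terms: x(1) = 7,  x(2) = 43,  x(3) = 9,  x(4) = 15,  x(5) = 25,  x(6) = 26,  x(7) = 12,  x(8) = 20,  x(9) = 2,  x(10) = 19,  x(11) = 16,  x(12) = 11,  x(13) = 34,  x(14) = 41,  x(15) = 37,  x(16) = 46,  x(17) = 14,  x(18) = 39,  x(19) = 18,  x(20) = 30,  x(21) = 3,  x(22) = 5,  x(23) = 24,  x(24) = 40,  x(25) = 4,  x(26) = 38,  x(27) = 32,  x(28) = 22,  x(29) = 21,  x(30) = 35,  x(31) = 27,  x(32) = 45,  x(33) = 28,  x(34) = 31,  x(35) = 36,  x(36) = 13,  x(37) = 6,  x(38) = 10,  x(39) = 1,  x(40) = 33,  x(41) = 8,  x(42) = 29,  x(43) = 17,  x(44) = 44,  x(45) = 42,  x(46) = 23,  x(47) = 7,  x(48) = 43.
Since (x(47), x(48)) = (x(1), x(2)) = (7, 43) (two consecutive terms determine the rest), the sequence is periodic with period 46.
The value 31 first appears (with n ≥ 3) at x(34).

34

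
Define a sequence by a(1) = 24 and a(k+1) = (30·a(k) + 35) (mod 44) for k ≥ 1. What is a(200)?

33

Computing terms: a(1) = 24,  a(2) = 7,  a(3) = 25,  a(4) = 37,  a(5) = 1,  a(6) = 21,  a(7) = 5,  a(8) = 9,  a(9) = 41,  a(10) = 33,  a(11) = 13,  a(12) = 29,  a(13) = 25.
Since a(13) = a(3) = 25, the sequence is eventually periodic: after a pre-period of length 2 it cycles with period 10.
For k ≥ 3, a(k) depends only on (k - 3) mod 10. (200 - 3) mod 10 = 7, so a(200) = a(10) = 33.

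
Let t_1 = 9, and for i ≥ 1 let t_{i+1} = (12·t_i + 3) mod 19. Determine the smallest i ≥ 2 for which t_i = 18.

We have t_1 = 9, t_2 = 16, t_3 = 5, t_4 = 6, t_5 = 18, t_6 = 10, t_7 = 9.
The sequence repeats with period 6.
The value 18 first appears (with i ≥ 2) at t_5.

5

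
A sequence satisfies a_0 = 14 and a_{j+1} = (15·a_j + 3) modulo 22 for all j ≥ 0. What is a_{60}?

Computing terms: a_0 = 14, a_1 = 15, a_2 = 8, a_3 = 13, a_4 = 0, a_5 = 3, a_6 = 4, a_7 = 19, a_8 = 2, a_9 = 11, a_{10} = 14.
The sequence repeats with period 10.
So a_{60} = a_{0 + ((60-0) mod 10)} = a_0 = 14.

14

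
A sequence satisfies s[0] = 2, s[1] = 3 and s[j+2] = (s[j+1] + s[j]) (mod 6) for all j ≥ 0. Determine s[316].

1

s[0] = 2,  s[1] = 3,  s[2] = 5,  s[3] = 2,  s[4] = 1,  s[5] = 3,  s[6] = 4,  s[7] = 1,  s[8] = 5,  s[9] = 0,  s[10] = 5,  s[11] = 5,  s[12] = 4,  s[13] = 3,  s[14] = 1,  s[15] = 4,  s[16] = 5,  s[17] = 3,  s[18] = 2,  s[19] = 5,  s[20] = 1,  s[21] = 0,  s[22] = 1,  s[23] = 1,  s[24] = 2,  s[25] = 3.
The sequence repeats with period 24.
So s[316] = s[0 + ((316-0) mod 24)] = s[4] = 1.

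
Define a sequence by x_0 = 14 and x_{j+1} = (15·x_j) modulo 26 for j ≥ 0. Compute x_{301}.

Listing terms: x_0 = 14,  x_1 = 2,  x_2 = 4,  x_3 = 8,  x_4 = 16,  x_5 = 6,  x_6 = 12,  x_7 = 24,  x_8 = 22,  x_9 = 18,  x_{10} = 10,  x_{11} = 20,  x_{12} = 14.
Since x_{12} = x_0 = 14, the sequence is periodic with period 12.
(301 - 0) mod 12 = 1, so x_{301} = x_1 = 2.

2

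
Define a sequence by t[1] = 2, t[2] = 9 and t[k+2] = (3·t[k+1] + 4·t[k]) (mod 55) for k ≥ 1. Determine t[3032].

Computing terms: t[1] = 2, t[2] = 9, t[3] = 35, t[4] = 31, t[5] = 13, t[6] = 53, t[7] = 46, t[8] = 20, t[9] = 24, t[10] = 42, t[11] = 2, t[12] = 9.
The sequence repeats with period 10.
So t[3032] = t[1 + ((3032-1) mod 10)] = t[2] = 9.

9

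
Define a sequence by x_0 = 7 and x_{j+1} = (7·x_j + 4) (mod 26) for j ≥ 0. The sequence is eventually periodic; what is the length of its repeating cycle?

Listing terms: x_0 = 7,  x_1 = 1,  x_2 = 11,  x_3 = 3,  x_4 = 25,  x_5 = 23,  x_6 = 9,  x_7 = 15,  x_8 = 5,  x_9 = 13,  x_{10} = 17,  x_{11} = 19,  x_{12} = 7.
The sequence repeats with period 12.

12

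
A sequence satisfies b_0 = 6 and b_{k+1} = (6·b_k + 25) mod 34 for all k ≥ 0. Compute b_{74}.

7

We have b_0 = 6,  b_1 = 27,  b_2 = 17,  b_3 = 25,  b_4 = 5,  b_5 = 21,  b_6 = 15,  b_7 = 13,  b_8 = 1,  b_9 = 31,  b_{10} = 7,  b_{11} = 33,  b_{12} = 19,  b_{13} = 3,  b_{14} = 9,  b_{15} = 11,  b_{16} = 23,  b_{17} = 27.
Since b_{17} = b_1 = 27, the sequence is eventually periodic: after a pre-period of length 1 it cycles with period 16.
For k ≥ 1, b_k depends only on (k - 1) mod 16. (74 - 1) mod 16 = 9, so b_{74} = b_{10} = 7.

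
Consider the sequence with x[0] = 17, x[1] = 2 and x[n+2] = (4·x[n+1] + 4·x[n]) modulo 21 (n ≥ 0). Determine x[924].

x[0] = 17,  x[1] = 2,  x[2] = 13,  x[3] = 18,  x[4] = 19,  x[5] = 1,  x[6] = 17,  x[7] = 9,  x[8] = 20,  x[9] = 11,  x[10] = 19,  x[11] = 15,  x[12] = 10,  x[13] = 16,  x[14] = 20,  x[15] = 18,  x[16] = 5,  x[17] = 8,  x[18] = 10,  x[19] = 9,  x[20] = 13,  x[21] = 4,  x[22] = 5,  x[23] = 15,  x[24] = 17,  x[25] = 2.
The sequence repeats with period 24.
So x[924] = x[0 + ((924-0) mod 24)] = x[12] = 10.

10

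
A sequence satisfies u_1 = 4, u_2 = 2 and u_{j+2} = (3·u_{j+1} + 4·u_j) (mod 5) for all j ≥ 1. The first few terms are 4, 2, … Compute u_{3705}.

0

Computing terms: u_1 = 4,  u_2 = 2,  u_3 = 2,  u_4 = 4,  u_5 = 0,  u_6 = 1,  u_7 = 3,  u_8 = 3,  u_9 = 1,  u_{10} = 0,  u_{11} = 4,  u_{12} = 2.
Since (u_{11}, u_{12}) = (u_1, u_2) = (4, 2) (two consecutive terms determine the rest), the sequence is periodic with period 10.
(3705 - 1) mod 10 = 4, so u_{3705} = u_5 = 0.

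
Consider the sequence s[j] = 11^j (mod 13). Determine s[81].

8

Listing terms: s[0] = 1,  s[1] = 11,  s[2] = 4,  s[3] = 5,  s[4] = 3,  s[5] = 7,  s[6] = 12,  s[7] = 2,  s[8] = 9,  s[9] = 8,  s[10] = 10,  s[11] = 6,  s[12] = 1.
The sequence repeats with period 12.
(81 - 0) mod 12 = 9, so s[81] = s[9] = 8.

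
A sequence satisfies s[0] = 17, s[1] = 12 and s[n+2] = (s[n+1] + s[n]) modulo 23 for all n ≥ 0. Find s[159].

We have s[0] = 17, s[1] = 12, s[2] = 6, s[3] = 18, s[4] = 1, s[5] = 19, s[6] = 20, s[7] = 16, s[8] = 13, s[9] = 6, s[10] = 19, s[11] = 2, s[12] = 21, s[13] = 0, s[14] = 21, s[15] = 21, s[16] = 19, s[17] = 17, s[18] = 13, s[19] = 7, s[20] = 20, s[21] = 4, s[22] = 1, s[23] = 5, s[24] = 6, s[25] = 11, s[26] = 17, s[27] = 5, s[28] = 22, s[29] = 4, s[30] = 3, s[31] = 7, s[32] = 10, s[33] = 17, s[34] = 4, s[35] = 21, s[36] = 2, s[37] = 0, s[38] = 2, s[39] = 2, s[40] = 4, s[41] = 6, s[42] = 10, s[43] = 16, s[44] = 3, s[45] = 19, s[46] = 22, s[47] = 18, s[48] = 17, s[49] = 12.
Since (s[48], s[49]) = (s[0], s[1]) = (17, 12) (two consecutive terms determine the rest), the sequence is periodic with period 48.
(159 - 0) mod 48 = 15, so s[159] = s[15] = 21.

21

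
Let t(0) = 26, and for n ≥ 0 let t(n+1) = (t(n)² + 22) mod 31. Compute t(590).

10

We have t(0) = 26, t(1) = 16, t(2) = 30, t(3) = 23, t(4) = 24, t(5) = 9, t(6) = 10, t(7) = 29, t(8) = 26.
Since t(8) = t(0) = 26, the sequence is periodic with period 8.
(590 - 0) mod 8 = 6, so t(590) = t(6) = 10.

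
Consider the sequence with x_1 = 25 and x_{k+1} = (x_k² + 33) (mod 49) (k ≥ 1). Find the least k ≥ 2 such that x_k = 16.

Computing terms: x_1 = 25; x_2 = 21; x_3 = 33; x_4 = 44; x_5 = 9; x_6 = 16; x_7 = 44.
Since x_7 = x_4 = 44, the sequence is eventually periodic: after a pre-period of length 3 it cycles with period 3.
The value 16 first appears (with k ≥ 2) at x_6.

6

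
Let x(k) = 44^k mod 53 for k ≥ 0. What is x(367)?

13

We have x(0) = 1, x(1) = 44, x(2) = 28, x(3) = 13, x(4) = 42, x(5) = 46, x(6) = 10, x(7) = 16, x(8) = 15, x(9) = 24, x(10) = 49, x(11) = 36, x(12) = 47, x(13) = 1.
Since x(13) = x(0) = 1, the sequence is periodic with period 13.
So x(367) = x(0 + ((367-0) mod 13)) = x(3) = 13.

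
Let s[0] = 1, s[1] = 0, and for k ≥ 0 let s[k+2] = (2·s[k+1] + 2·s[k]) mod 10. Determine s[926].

8

Computing terms: s[0] = 1; s[1] = 0; s[2] = 2; s[3] = 4; s[4] = 2; s[5] = 2; s[6] = 8; s[7] = 0; s[8] = 6; s[9] = 2; s[10] = 6; s[11] = 6; s[12] = 4; s[13] = 0; s[14] = 8; s[15] = 6; s[16] = 8; s[17] = 8; s[18] = 2; s[19] = 0; s[20] = 4; s[21] = 8; s[22] = 4; s[23] = 4; s[24] = 6; s[25] = 0; s[26] = 2.
Since (s[25], s[26]) = (s[1], s[2]) = (0, 2) (two consecutive terms determine the rest), the sequence is eventually periodic: after a pre-period of length 1 it cycles with period 24.
For k ≥ 1, s[k] depends only on (k - 1) mod 24. (926 - 1) mod 24 = 13, so s[926] = s[14] = 8.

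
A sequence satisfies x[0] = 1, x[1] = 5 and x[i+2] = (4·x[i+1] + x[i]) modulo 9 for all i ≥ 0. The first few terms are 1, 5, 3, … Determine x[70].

6

Listing terms: x[0] = 1, x[1] = 5, x[2] = 3, x[3] = 8, x[4] = 8, x[5] = 4, x[6] = 6, x[7] = 1, x[8] = 1, x[9] = 5.
The sequence repeats with period 8.
So x[70] = x[0 + ((70-0) mod 8)] = x[6] = 6.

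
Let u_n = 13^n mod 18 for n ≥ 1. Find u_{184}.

13

Listing terms: u_1 = 13, u_2 = 7, u_3 = 1, u_4 = 13.
Since u_4 = u_1 = 13, the sequence is periodic with period 3.
(184 - 1) mod 3 = 0, so u_{184} = u_1 = 13.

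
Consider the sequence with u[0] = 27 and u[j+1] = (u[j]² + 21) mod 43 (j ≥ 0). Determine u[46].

Listing terms: u[0] = 27, u[1] = 19, u[2] = 38, u[3] = 3, u[4] = 30, u[5] = 18, u[6] = 1, u[7] = 22, u[8] = 32, u[9] = 13, u[10] = 18.
Since u[10] = u[5] = 18, the sequence is eventually periodic: after a pre-period of length 5 it cycles with period 5.
For j ≥ 5, u[j] depends only on (j - 5) mod 5. (46 - 5) mod 5 = 1, so u[46] = u[6] = 1.

1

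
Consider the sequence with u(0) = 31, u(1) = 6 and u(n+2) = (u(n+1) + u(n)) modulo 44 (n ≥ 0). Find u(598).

Listing terms: u(0) = 31,  u(1) = 6,  u(2) = 37,  u(3) = 43,  u(4) = 36,  u(5) = 35,  u(6) = 27,  u(7) = 18,  u(8) = 1,  u(9) = 19,  u(10) = 20,  u(11) = 39,  u(12) = 15,  u(13) = 10,  u(14) = 25,  u(15) = 35,  u(16) = 16,  u(17) = 7,  u(18) = 23,  u(19) = 30,  u(20) = 9,  u(21) = 39,  u(22) = 4,  u(23) = 43,  u(24) = 3,  u(25) = 2,  u(26) = 5,  u(27) = 7,  u(28) = 12,  u(29) = 19,  u(30) = 31,  u(31) = 6.
Since (u(30), u(31)) = (u(0), u(1)) = (31, 6) (two consecutive terms determine the rest), the sequence is periodic with period 30.
So u(598) = u(0 + ((598-0) mod 30)) = u(28) = 12.

12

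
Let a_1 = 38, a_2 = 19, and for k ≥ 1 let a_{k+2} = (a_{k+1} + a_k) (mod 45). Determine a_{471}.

Computing terms: a_1 = 38, a_2 = 19, a_3 = 12, a_4 = 31, a_5 = 43, a_6 = 29, a_7 = 27, a_8 = 11, a_9 = 38, a_{10} = 4, a_{11} = 42, a_{12} = 1, a_{13} = 43, a_{14} = 44, a_{15} = 42, a_{16} = 41, a_{17} = 38, a_{18} = 34, a_{19} = 27, a_{20} = 16, a_{21} = 43, a_{22} = 14, a_{23} = 12, a_{24} = 26, a_{25} = 38, a_{26} = 19.
The sequence repeats with period 24.
So a_{471} = a_{1 + ((471-1) mod 24)} = a_{15} = 42.

42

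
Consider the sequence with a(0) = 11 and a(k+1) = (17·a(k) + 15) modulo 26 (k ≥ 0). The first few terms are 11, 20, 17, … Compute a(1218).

11

Computing terms: a(0) = 11; a(1) = 20; a(2) = 17; a(3) = 18; a(4) = 9; a(5) = 12; a(6) = 11.
The sequence repeats with period 6.
(1218 - 0) mod 6 = 0, so a(1218) = a(0) = 11.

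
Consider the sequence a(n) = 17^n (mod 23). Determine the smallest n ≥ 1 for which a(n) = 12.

a(0) = 1, a(1) = 17, a(2) = 13, a(3) = 14, a(4) = 8, a(5) = 21, a(6) = 12, a(7) = 20, a(8) = 18, a(9) = 7, a(10) = 4, a(11) = 22, a(12) = 6, a(13) = 10, a(14) = 9, a(15) = 15, a(16) = 2, a(17) = 11, a(18) = 3, a(19) = 5, a(20) = 16, a(21) = 19, a(22) = 1.
The sequence repeats with period 22.
The value 12 first appears (with n ≥ 1) at a(6).

6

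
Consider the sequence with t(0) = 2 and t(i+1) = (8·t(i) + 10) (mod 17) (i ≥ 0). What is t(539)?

3

We have t(0) = 2; t(1) = 9; t(2) = 14; t(3) = 3; t(4) = 0; t(5) = 10; t(6) = 5; t(7) = 16; t(8) = 2.
The sequence repeats with period 8.
So t(539) = t(0 + ((539-0) mod 8)) = t(3) = 3.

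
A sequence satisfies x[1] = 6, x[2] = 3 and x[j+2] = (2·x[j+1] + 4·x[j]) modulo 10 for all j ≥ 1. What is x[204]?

Computing terms: x[1] = 6, x[2] = 3, x[3] = 0, x[4] = 2, x[5] = 4, x[6] = 6, x[7] = 8, x[8] = 0, x[9] = 2.
Since (x[8], x[9]) = (x[3], x[4]) = (0, 2) (two consecutive terms determine the rest), the sequence is eventually periodic: after a pre-period of length 2 it cycles with period 5.
For j ≥ 3, x[j] depends only on (j - 3) mod 5. (204 - 3) mod 5 = 1, so x[204] = x[4] = 2.

2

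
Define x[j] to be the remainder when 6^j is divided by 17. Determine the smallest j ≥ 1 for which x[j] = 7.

Listing terms: x[0] = 1,  x[1] = 6,  x[2] = 2,  x[3] = 12,  x[4] = 4,  x[5] = 7,  x[6] = 8,  x[7] = 14,  x[8] = 16,  x[9] = 11,  x[10] = 15,  x[11] = 5,  x[12] = 13,  x[13] = 10,  x[14] = 9,  x[15] = 3,  x[16] = 1.
The sequence repeats with period 16.
The value 7 first appears (with j ≥ 1) at x[5].

5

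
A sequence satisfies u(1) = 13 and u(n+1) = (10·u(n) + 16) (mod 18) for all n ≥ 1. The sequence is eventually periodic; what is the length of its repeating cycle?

We have u(1) = 13, u(2) = 2, u(3) = 0, u(4) = 16, u(5) = 14, u(6) = 12, u(7) = 10, u(8) = 8, u(9) = 6, u(10) = 4, u(11) = 2.
Since u(11) = u(2) = 2, the sequence is eventually periodic: after a pre-period of length 1 it cycles with period 9.

9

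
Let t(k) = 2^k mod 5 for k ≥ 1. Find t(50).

Computing terms: t(1) = 2,  t(2) = 4,  t(3) = 3,  t(4) = 1,  t(5) = 2.
Since t(5) = t(1) = 2, the sequence is periodic with period 4.
(50 - 1) mod 4 = 1, so t(50) = t(2) = 4.

4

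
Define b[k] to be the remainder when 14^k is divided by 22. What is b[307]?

Computing terms: b[1] = 14; b[2] = 20; b[3] = 16; b[4] = 4; b[5] = 12; b[6] = 14.
The sequence repeats with period 5.
(307 - 1) mod 5 = 1, so b[307] = b[2] = 20.

20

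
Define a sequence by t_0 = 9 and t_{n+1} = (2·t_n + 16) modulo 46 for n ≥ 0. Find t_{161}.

We have t_0 = 9; t_1 = 34; t_2 = 38; t_3 = 0; t_4 = 16; t_5 = 2; t_6 = 20; t_7 = 10; t_8 = 36; t_9 = 42; t_{10} = 8; t_{11} = 32; t_{12} = 34.
Since t_{12} = t_1 = 34, the sequence is eventually periodic: after a pre-period of length 1 it cycles with period 11.
For n ≥ 1, t_n depends only on (n - 1) mod 11. (161 - 1) mod 11 = 6, so t_{161} = t_7 = 10.

10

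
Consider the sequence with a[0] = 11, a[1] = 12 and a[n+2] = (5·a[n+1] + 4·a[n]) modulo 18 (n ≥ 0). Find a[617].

a[0] = 11; a[1] = 12; a[2] = 14; a[3] = 10; a[4] = 16; a[5] = 12; a[6] = 16; a[7] = 2; a[8] = 2; a[9] = 0; a[10] = 8; a[11] = 4; a[12] = 16; a[13] = 6; a[14] = 4; a[15] = 8; a[16] = 2; a[17] = 6; a[18] = 2; a[19] = 16; a[20] = 16; a[21] = 0; a[22] = 10; a[23] = 14; a[24] = 2; a[25] = 12; a[26] = 14.
Since (a[25], a[26]) = (a[1], a[2]) = (12, 14) (two consecutive terms determine the rest), the sequence is eventually periodic: after a pre-period of length 1 it cycles with period 24.
For n ≥ 1, a[n] depends only on (n - 1) mod 24. (617 - 1) mod 24 = 16, so a[617] = a[17] = 6.

6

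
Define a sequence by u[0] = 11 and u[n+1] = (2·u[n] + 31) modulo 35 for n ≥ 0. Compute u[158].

32

Computing terms: u[0] = 11,  u[1] = 18,  u[2] = 32,  u[3] = 25,  u[4] = 11.
The sequence repeats with period 4.
(158 - 0) mod 4 = 2, so u[158] = u[2] = 32.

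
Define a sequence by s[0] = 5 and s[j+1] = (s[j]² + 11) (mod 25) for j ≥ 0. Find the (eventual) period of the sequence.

3

We have s[0] = 5,  s[1] = 11,  s[2] = 7,  s[3] = 10,  s[4] = 11.
Since s[4] = s[1] = 11, the sequence is eventually periodic: after a pre-period of length 1 it cycles with period 3.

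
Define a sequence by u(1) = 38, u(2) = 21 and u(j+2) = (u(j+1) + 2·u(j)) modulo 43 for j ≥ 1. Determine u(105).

30

We have u(1) = 38; u(2) = 21; u(3) = 11; u(4) = 10; u(5) = 32; u(6) = 9; u(7) = 30; u(8) = 5; u(9) = 22; u(10) = 32; u(11) = 33; u(12) = 11; u(13) = 34; u(14) = 13; u(15) = 38; u(16) = 21.
The sequence repeats with period 14.
(105 - 1) mod 14 = 6, so u(105) = u(7) = 30.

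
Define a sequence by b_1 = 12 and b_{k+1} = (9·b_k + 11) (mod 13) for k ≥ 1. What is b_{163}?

We have b_1 = 12,  b_2 = 2,  b_3 = 3,  b_4 = 12.
Since b_4 = b_1 = 12, the sequence is periodic with period 3.
So b_{163} = b_{1 + ((163-1) mod 3)} = b_1 = 12.

12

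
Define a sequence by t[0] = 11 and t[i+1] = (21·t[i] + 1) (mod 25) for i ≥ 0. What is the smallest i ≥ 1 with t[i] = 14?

8

t[0] = 11; t[1] = 7; t[2] = 23; t[3] = 9; t[4] = 15; t[5] = 16; t[6] = 12; t[7] = 3; t[8] = 14; t[9] = 20; t[10] = 21; t[11] = 17; t[12] = 8; t[13] = 19; t[14] = 0; t[15] = 1; t[16] = 22; t[17] = 13; t[18] = 24; t[19] = 5; t[20] = 6; t[21] = 2; t[22] = 18; t[23] = 4; t[24] = 10; t[25] = 11.
Since t[25] = t[0] = 11, the sequence is periodic with period 25.
The value 14 first appears (with i ≥ 1) at t[8].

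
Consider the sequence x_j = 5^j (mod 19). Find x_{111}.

11

We have x_1 = 5,  x_2 = 6,  x_3 = 11,  x_4 = 17,  x_5 = 9,  x_6 = 7,  x_7 = 16,  x_8 = 4,  x_9 = 1,  x_{10} = 5.
Since x_{10} = x_1 = 5, the sequence is periodic with period 9.
(111 - 1) mod 9 = 2, so x_{111} = x_3 = 11.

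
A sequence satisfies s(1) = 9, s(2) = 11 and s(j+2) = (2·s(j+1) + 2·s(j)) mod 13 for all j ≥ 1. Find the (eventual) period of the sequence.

We have s(1) = 9, s(2) = 11, s(3) = 1, s(4) = 11, s(5) = 11, s(6) = 5, s(7) = 6, s(8) = 9, s(9) = 4, s(10) = 0, s(11) = 8, s(12) = 3, s(13) = 9, s(14) = 11.
Since (s(13), s(14)) = (s(1), s(2)) = (9, 11) (two consecutive terms determine the rest), the sequence is periodic with period 12.

12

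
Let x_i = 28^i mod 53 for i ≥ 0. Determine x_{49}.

16

x_0 = 1,  x_1 = 28,  x_2 = 42,  x_3 = 10,  x_4 = 15,  x_5 = 49,  x_6 = 47,  x_7 = 44,  x_8 = 13,  x_9 = 46,  x_{10} = 16,  x_{11} = 24,  x_{12} = 36,  x_{13} = 1.
The sequence repeats with period 13.
So x_{49} = x_{0 + ((49-0) mod 13)} = x_{10} = 16.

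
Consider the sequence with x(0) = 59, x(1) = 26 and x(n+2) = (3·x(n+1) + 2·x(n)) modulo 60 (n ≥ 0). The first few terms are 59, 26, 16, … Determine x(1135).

28

Computing terms: x(0) = 59; x(1) = 26; x(2) = 16; x(3) = 40; x(4) = 32; x(5) = 56; x(6) = 52; x(7) = 28; x(8) = 8; x(9) = 20; x(10) = 16; x(11) = 28; x(12) = 56; x(13) = 44; x(14) = 4; x(15) = 40; x(16) = 8; x(17) = 44; x(18) = 28; x(19) = 52; x(20) = 32; x(21) = 20; x(22) = 4; x(23) = 52; x(24) = 44; x(25) = 56; x(26) = 16; x(27) = 40.
Since (x(26), x(27)) = (x(2), x(3)) = (16, 40) (two consecutive terms determine the rest), the sequence is eventually periodic: after a pre-period of length 2 it cycles with period 24.
For n ≥ 2, x(n) depends only on (n - 2) mod 24. (1135 - 2) mod 24 = 5, so x(1135) = x(7) = 28.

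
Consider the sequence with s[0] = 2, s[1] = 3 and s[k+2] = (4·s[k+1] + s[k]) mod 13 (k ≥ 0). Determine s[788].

Listing terms: s[0] = 2,  s[1] = 3,  s[2] = 1,  s[3] = 7,  s[4] = 3,  s[5] = 6,  s[6] = 1,  s[7] = 10,  s[8] = 2,  s[9] = 5,  s[10] = 9,  s[11] = 2,  s[12] = 4,  s[13] = 5,  s[14] = 11,  s[15] = 10,  s[16] = 12,  s[17] = 6,  s[18] = 10,  s[19] = 7,  s[20] = 12,  s[21] = 3,  s[22] = 11,  s[23] = 8,  s[24] = 4,  s[25] = 11,  s[26] = 9,  s[27] = 8,  s[28] = 2,  s[29] = 3.
Since (s[28], s[29]) = (s[0], s[1]) = (2, 3) (two consecutive terms determine the rest), the sequence is periodic with period 28.
So s[788] = s[0 + ((788-0) mod 28)] = s[4] = 3.

3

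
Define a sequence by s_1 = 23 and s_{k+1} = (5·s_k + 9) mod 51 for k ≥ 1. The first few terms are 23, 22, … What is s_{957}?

35

Listing terms: s_1 = 23, s_2 = 22, s_3 = 17, s_4 = 43, s_5 = 20, s_6 = 7, s_7 = 44, s_8 = 25, s_9 = 32, s_{10} = 16, s_{11} = 38, s_{12} = 46, s_{13} = 35, s_{14} = 31, s_{15} = 11, s_{16} = 13, s_{17} = 23.
The sequence repeats with period 16.
So s_{957} = s_{1 + ((957-1) mod 16)} = s_{13} = 35.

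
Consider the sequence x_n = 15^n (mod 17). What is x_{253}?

We have x_0 = 1,  x_1 = 15,  x_2 = 4,  x_3 = 9,  x_4 = 16,  x_5 = 2,  x_6 = 13,  x_7 = 8,  x_8 = 1.
Since x_8 = x_0 = 1, the sequence is periodic with period 8.
So x_{253} = x_{0 + ((253-0) mod 8)} = x_5 = 2.

2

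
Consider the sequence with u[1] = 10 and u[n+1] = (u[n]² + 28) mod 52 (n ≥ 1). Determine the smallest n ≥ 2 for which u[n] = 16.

5

Computing terms: u[1] = 10; u[2] = 24; u[3] = 32; u[4] = 12; u[5] = 16; u[6] = 24.
Since u[6] = u[2] = 24, the sequence is eventually periodic: after a pre-period of length 1 it cycles with period 4.
The value 16 first appears (with n ≥ 2) at u[5].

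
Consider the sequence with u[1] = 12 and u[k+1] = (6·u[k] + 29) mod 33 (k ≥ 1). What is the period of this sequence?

u[1] = 12, u[2] = 2, u[3] = 8, u[4] = 11, u[5] = 29, u[6] = 5, u[7] = 26, u[8] = 20, u[9] = 17, u[10] = 32, u[11] = 23, u[12] = 2.
Since u[12] = u[2] = 2, the sequence is eventually periodic: after a pre-period of length 1 it cycles with period 10.

10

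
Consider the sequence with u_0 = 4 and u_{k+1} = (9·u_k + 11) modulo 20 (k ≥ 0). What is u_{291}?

Listing terms: u_0 = 4, u_1 = 7, u_2 = 14, u_3 = 17, u_4 = 4.
Since u_4 = u_0 = 4, the sequence is periodic with period 4.
(291 - 0) mod 4 = 3, so u_{291} = u_3 = 17.

17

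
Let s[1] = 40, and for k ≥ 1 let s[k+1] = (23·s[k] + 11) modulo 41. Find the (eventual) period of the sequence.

10

Computing terms: s[1] = 40; s[2] = 29; s[3] = 22; s[4] = 25; s[5] = 12; s[6] = 0; s[7] = 11; s[8] = 18; s[9] = 15; s[10] = 28; s[11] = 40.
The sequence repeats with period 10.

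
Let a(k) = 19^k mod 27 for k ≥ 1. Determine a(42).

1

a(1) = 19, a(2) = 10, a(3) = 1, a(4) = 19.
Since a(4) = a(1) = 19, the sequence is periodic with period 3.
(42 - 1) mod 3 = 2, so a(42) = a(3) = 1.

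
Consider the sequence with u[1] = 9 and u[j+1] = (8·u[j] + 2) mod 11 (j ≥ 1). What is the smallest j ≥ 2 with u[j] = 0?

3

Computing terms: u[1] = 9; u[2] = 8; u[3] = 0; u[4] = 2; u[5] = 7; u[6] = 3; u[7] = 4; u[8] = 1; u[9] = 10; u[10] = 5; u[11] = 9.
Since u[11] = u[1] = 9, the sequence is periodic with period 10.
The value 0 first appears (with j ≥ 2) at u[3].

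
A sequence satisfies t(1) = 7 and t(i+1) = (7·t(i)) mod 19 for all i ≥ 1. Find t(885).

Listing terms: t(1) = 7, t(2) = 11, t(3) = 1, t(4) = 7.
The sequence repeats with period 3.
So t(885) = t(1 + ((885-1) mod 3)) = t(3) = 1.

1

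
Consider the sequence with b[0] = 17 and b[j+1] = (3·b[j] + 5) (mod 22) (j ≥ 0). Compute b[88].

7

b[0] = 17; b[1] = 12; b[2] = 19; b[3] = 18; b[4] = 15; b[5] = 6; b[6] = 1; b[7] = 8; b[8] = 7; b[9] = 4; b[10] = 17.
Since b[10] = b[0] = 17, the sequence is periodic with period 10.
So b[88] = b[0 + ((88-0) mod 10)] = b[8] = 7.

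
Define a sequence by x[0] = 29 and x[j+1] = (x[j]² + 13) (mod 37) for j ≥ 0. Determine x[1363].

We have x[0] = 29; x[1] = 3; x[2] = 22; x[3] = 16; x[4] = 10; x[5] = 2; x[6] = 17; x[7] = 6; x[8] = 12; x[9] = 9; x[10] = 20; x[11] = 6.
Since x[11] = x[7] = 6, the sequence is eventually periodic: after a pre-period of length 7 it cycles with period 4.
For j ≥ 7, x[j] depends only on (j - 7) mod 4. (1363 - 7) mod 4 = 0, so x[1363] = x[7] = 6.

6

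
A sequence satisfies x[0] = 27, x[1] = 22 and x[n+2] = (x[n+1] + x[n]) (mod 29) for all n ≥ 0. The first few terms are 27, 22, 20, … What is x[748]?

We have x[0] = 27; x[1] = 22; x[2] = 20; x[3] = 13; x[4] = 4; x[5] = 17; x[6] = 21; x[7] = 9; x[8] = 1; x[9] = 10; x[10] = 11; x[11] = 21; x[12] = 3; x[13] = 24; x[14] = 27; x[15] = 22.
The sequence repeats with period 14.
(748 - 0) mod 14 = 6, so x[748] = x[6] = 21.

21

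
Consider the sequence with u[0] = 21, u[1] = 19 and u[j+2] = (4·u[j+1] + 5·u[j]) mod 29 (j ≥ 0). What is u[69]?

u[0] = 21, u[1] = 19, u[2] = 7, u[3] = 7, u[4] = 5, u[5] = 26, u[6] = 13, u[7] = 8, u[8] = 10, u[9] = 22, u[10] = 22, u[11] = 24, u[12] = 3, u[13] = 16, u[14] = 21, u[15] = 19.
Since (u[14], u[15]) = (u[0], u[1]) = (21, 19) (two consecutive terms determine the rest), the sequence is periodic with period 14.
(69 - 0) mod 14 = 13, so u[69] = u[13] = 16.

16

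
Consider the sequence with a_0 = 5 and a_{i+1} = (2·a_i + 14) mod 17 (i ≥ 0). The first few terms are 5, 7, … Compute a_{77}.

16

We have a_0 = 5,  a_1 = 7,  a_2 = 11,  a_3 = 2,  a_4 = 1,  a_5 = 16,  a_6 = 12,  a_7 = 4,  a_8 = 5.
The sequence repeats with period 8.
So a_{77} = a_{0 + ((77-0) mod 8)} = a_5 = 16.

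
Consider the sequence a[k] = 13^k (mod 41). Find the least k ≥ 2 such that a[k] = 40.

20

We have a[1] = 13, a[2] = 5, a[3] = 24, a[4] = 25, a[5] = 38, a[6] = 2, a[7] = 26, a[8] = 10, a[9] = 7, a[10] = 9, a[11] = 35, a[12] = 4, a[13] = 11, a[14] = 20, a[15] = 14, a[16] = 18, a[17] = 29, a[18] = 8, a[19] = 22, a[20] = 40, a[21] = 28, a[22] = 36, a[23] = 17, a[24] = 16, a[25] = 3, a[26] = 39, a[27] = 15, a[28] = 31, a[29] = 34, a[30] = 32, a[31] = 6, a[32] = 37, a[33] = 30, a[34] = 21, a[35] = 27, a[36] = 23, a[37] = 12, a[38] = 33, a[39] = 19, a[40] = 1, a[41] = 13.
The sequence repeats with period 40.
The value 40 first appears (with k ≥ 2) at a[20].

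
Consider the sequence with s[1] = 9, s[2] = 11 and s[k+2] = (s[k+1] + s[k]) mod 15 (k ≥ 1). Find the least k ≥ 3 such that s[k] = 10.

23

We have s[1] = 9, s[2] = 11, s[3] = 5, s[4] = 1, s[5] = 6, s[6] = 7, s[7] = 13, s[8] = 5, s[9] = 3, s[10] = 8, s[11] = 11, s[12] = 4, s[13] = 0, s[14] = 4, s[15] = 4, s[16] = 8, s[17] = 12, s[18] = 5, s[19] = 2, s[20] = 7, s[21] = 9, s[22] = 1, s[23] = 10, s[24] = 11, s[25] = 6, s[26] = 2, s[27] = 8, s[28] = 10, s[29] = 3, s[30] = 13, s[31] = 1, s[32] = 14, s[33] = 0, s[34] = 14, s[35] = 14, s[36] = 13, s[37] = 12, s[38] = 10, s[39] = 7, s[40] = 2, s[41] = 9, s[42] = 11.
Since (s[41], s[42]) = (s[1], s[2]) = (9, 11) (two consecutive terms determine the rest), the sequence is periodic with period 40.
The value 10 first appears (with k ≥ 3) at s[23].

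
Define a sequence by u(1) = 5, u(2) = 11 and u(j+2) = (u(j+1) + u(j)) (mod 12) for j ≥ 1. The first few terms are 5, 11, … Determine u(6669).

4

u(1) = 5; u(2) = 11; u(3) = 4; u(4) = 3; u(5) = 7; u(6) = 10; u(7) = 5; u(8) = 3; u(9) = 8; u(10) = 11; u(11) = 7; u(12) = 6; u(13) = 1; u(14) = 7; u(15) = 8; u(16) = 3; u(17) = 11; u(18) = 2; u(19) = 1; u(20) = 3; u(21) = 4; u(22) = 7; u(23) = 11; u(24) = 6; u(25) = 5; u(26) = 11.
The sequence repeats with period 24.
So u(6669) = u(1 + ((6669-1) mod 24)) = u(21) = 4.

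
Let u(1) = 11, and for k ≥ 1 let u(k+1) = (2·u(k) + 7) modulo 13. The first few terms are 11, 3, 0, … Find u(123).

0

u(1) = 11; u(2) = 3; u(3) = 0; u(4) = 7; u(5) = 8; u(6) = 10; u(7) = 1; u(8) = 9; u(9) = 12; u(10) = 5; u(11) = 4; u(12) = 2; u(13) = 11.
Since u(13) = u(1) = 11, the sequence is periodic with period 12.
(123 - 1) mod 12 = 2, so u(123) = u(3) = 0.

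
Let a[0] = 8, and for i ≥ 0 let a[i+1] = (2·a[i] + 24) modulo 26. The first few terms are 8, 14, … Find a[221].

Computing terms: a[0] = 8; a[1] = 14; a[2] = 0; a[3] = 24; a[4] = 20; a[5] = 12; a[6] = 22; a[7] = 16; a[8] = 4; a[9] = 6; a[10] = 10; a[11] = 18; a[12] = 8.
Since a[12] = a[0] = 8, the sequence is periodic with period 12.
So a[221] = a[0 + ((221-0) mod 12)] = a[5] = 12.

12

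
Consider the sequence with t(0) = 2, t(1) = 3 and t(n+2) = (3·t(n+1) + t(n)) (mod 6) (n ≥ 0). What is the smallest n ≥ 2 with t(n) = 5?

2

t(0) = 2,  t(1) = 3,  t(2) = 5,  t(3) = 0,  t(4) = 5,  t(5) = 3,  t(6) = 2,  t(7) = 3.
The sequence repeats with period 6.
The value 5 first appears (with n ≥ 2) at t(2).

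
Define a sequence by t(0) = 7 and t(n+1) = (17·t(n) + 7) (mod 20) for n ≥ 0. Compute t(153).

t(0) = 7; t(1) = 6; t(2) = 9; t(3) = 0; t(4) = 7.
The sequence repeats with period 4.
(153 - 0) mod 4 = 1, so t(153) = t(1) = 6.

6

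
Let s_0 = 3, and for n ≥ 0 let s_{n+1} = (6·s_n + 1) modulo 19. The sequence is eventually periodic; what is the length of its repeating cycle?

Computing terms: s_0 = 3; s_1 = 0; s_2 = 1; s_3 = 7; s_4 = 5; s_5 = 12; s_6 = 16; s_7 = 2; s_8 = 13; s_9 = 3.
Since s_9 = s_0 = 3, the sequence is periodic with period 9.

9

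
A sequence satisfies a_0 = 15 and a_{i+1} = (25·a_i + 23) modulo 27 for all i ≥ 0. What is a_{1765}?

11

Computing terms: a_0 = 15,  a_1 = 20,  a_2 = 10,  a_3 = 3,  a_4 = 17,  a_5 = 16,  a_6 = 18,  a_7 = 14,  a_8 = 22,  a_9 = 6,  a_{10} = 11,  a_{11} = 1,  a_{12} = 21,  a_{13} = 8,  a_{14} = 7,  a_{15} = 9,  a_{16} = 5,  a_{17} = 13,  a_{18} = 24,  a_{19} = 2,  a_{20} = 19,  a_{21} = 12,  a_{22} = 26,  a_{23} = 25,  a_{24} = 0,  a_{25} = 23,  a_{26} = 4,  a_{27} = 15.
The sequence repeats with period 27.
So a_{1765} = a_{0 + ((1765-0) mod 27)} = a_{10} = 11.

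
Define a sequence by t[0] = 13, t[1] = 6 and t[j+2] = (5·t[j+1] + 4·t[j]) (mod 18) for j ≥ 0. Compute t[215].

Computing terms: t[0] = 13; t[1] = 6; t[2] = 10; t[3] = 2; t[4] = 14; t[5] = 6; t[6] = 14; t[7] = 4; t[8] = 4; t[9] = 0; t[10] = 16; t[11] = 8; t[12] = 14; t[13] = 12; t[14] = 8; t[15] = 16; t[16] = 4; t[17] = 12; t[18] = 4; t[19] = 14; t[20] = 14; t[21] = 0; t[22] = 2; t[23] = 10; t[24] = 4; t[25] = 6; t[26] = 10.
Since (t[25], t[26]) = (t[1], t[2]) = (6, 10) (two consecutive terms determine the rest), the sequence is eventually periodic: after a pre-period of length 1 it cycles with period 24.
For j ≥ 1, t[j] depends only on (j - 1) mod 24. (215 - 1) mod 24 = 22, so t[215] = t[23] = 10.

10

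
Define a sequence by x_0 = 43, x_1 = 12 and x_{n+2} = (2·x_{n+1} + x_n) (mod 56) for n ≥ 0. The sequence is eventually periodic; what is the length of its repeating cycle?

Listing terms: x_0 = 43; x_1 = 12; x_2 = 11; x_3 = 34; x_4 = 23; x_5 = 24; x_6 = 15; x_7 = 54; x_8 = 11; x_9 = 20; x_{10} = 51; x_{11} = 10; x_{12} = 15; x_{13} = 40; x_{14} = 39; x_{15} = 6; x_{16} = 51; x_{17} = 52; x_{18} = 43; x_{19} = 26; x_{20} = 39; x_{21} = 48; x_{22} = 23; x_{23} = 38; x_{24} = 43; x_{25} = 12.
The sequence repeats with period 24.

24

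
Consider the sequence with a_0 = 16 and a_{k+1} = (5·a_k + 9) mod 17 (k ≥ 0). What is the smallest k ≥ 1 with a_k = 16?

16

a_0 = 16,  a_1 = 4,  a_2 = 12,  a_3 = 1,  a_4 = 14,  a_5 = 11,  a_6 = 13,  a_7 = 6,  a_8 = 5,  a_9 = 0,  a_{10} = 9,  a_{11} = 3,  a_{12} = 7,  a_{13} = 10,  a_{14} = 8,  a_{15} = 15,  a_{16} = 16.
The sequence repeats with period 16.
The value 16 next appears (with k ≥ 1) at a_{16}.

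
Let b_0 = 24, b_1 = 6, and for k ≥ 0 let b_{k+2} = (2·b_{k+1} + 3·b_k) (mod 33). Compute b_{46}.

6

b_0 = 24, b_1 = 6, b_2 = 18, b_3 = 21, b_4 = 30, b_5 = 24, b_6 = 6.
Since (b_5, b_6) = (b_0, b_1) = (24, 6) (two consecutive terms determine the rest), the sequence is periodic with period 5.
(46 - 0) mod 5 = 1, so b_{46} = b_1 = 6.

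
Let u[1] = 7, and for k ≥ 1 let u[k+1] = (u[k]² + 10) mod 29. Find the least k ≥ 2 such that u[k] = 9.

9

Computing terms: u[1] = 7; u[2] = 1; u[3] = 11; u[4] = 15; u[5] = 3; u[6] = 19; u[7] = 23; u[8] = 17; u[9] = 9; u[10] = 4; u[11] = 26; u[12] = 19.
Since u[12] = u[6] = 19, the sequence is eventually periodic: after a pre-period of length 5 it cycles with period 6.
The value 9 first appears (with k ≥ 2) at u[9].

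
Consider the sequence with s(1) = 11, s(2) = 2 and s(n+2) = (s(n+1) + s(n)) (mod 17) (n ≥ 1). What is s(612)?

8

Listing terms: s(1) = 11; s(2) = 2; s(3) = 13; s(4) = 15; s(5) = 11; s(6) = 9; s(7) = 3; s(8) = 12; s(9) = 15; s(10) = 10; s(11) = 8; s(12) = 1; s(13) = 9; s(14) = 10; s(15) = 2; s(16) = 12; s(17) = 14; s(18) = 9; s(19) = 6; s(20) = 15; s(21) = 4; s(22) = 2; s(23) = 6; s(24) = 8; s(25) = 14; s(26) = 5; s(27) = 2; s(28) = 7; s(29) = 9; s(30) = 16; s(31) = 8; s(32) = 7; s(33) = 15; s(34) = 5; s(35) = 3; s(36) = 8; s(37) = 11; s(38) = 2.
Since (s(37), s(38)) = (s(1), s(2)) = (11, 2) (two consecutive terms determine the rest), the sequence is periodic with period 36.
(612 - 1) mod 36 = 35, so s(612) = s(36) = 8.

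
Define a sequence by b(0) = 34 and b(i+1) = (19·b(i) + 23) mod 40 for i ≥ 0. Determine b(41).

29

b(0) = 34,  b(1) = 29,  b(2) = 14,  b(3) = 9,  b(4) = 34.
The sequence repeats with period 4.
So b(41) = b(0 + ((41-0) mod 4)) = b(1) = 29.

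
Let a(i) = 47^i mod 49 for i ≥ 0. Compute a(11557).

a(0) = 1,  a(1) = 47,  a(2) = 4,  a(3) = 41,  a(4) = 16,  a(5) = 17,  a(6) = 15,  a(7) = 19,  a(8) = 11,  a(9) = 27,  a(10) = 44,  a(11) = 10,  a(12) = 29,  a(13) = 40,  a(14) = 18,  a(15) = 13,  a(16) = 23,  a(17) = 3,  a(18) = 43,  a(19) = 12,  a(20) = 25,  a(21) = 48,  a(22) = 2,  a(23) = 45,  a(24) = 8,  a(25) = 33,  a(26) = 32,  a(27) = 34,  a(28) = 30,  a(29) = 38,  a(30) = 22,  a(31) = 5,  a(32) = 39,  a(33) = 20,  a(34) = 9,  a(35) = 31,  a(36) = 36,  a(37) = 26,  a(38) = 46,  a(39) = 6,  a(40) = 37,  a(41) = 24,  a(42) = 1.
Since a(42) = a(0) = 1, the sequence is periodic with period 42.
(11557 - 0) mod 42 = 7, so a(11557) = a(7) = 19.

19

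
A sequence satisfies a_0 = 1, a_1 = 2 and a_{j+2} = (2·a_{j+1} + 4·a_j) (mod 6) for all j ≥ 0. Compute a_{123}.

We have a_0 = 1; a_1 = 2; a_2 = 2; a_3 = 0; a_4 = 2; a_5 = 4; a_6 = 4; a_7 = 0; a_8 = 4; a_9 = 2; a_{10} = 2.
Since (a_9, a_{10}) = (a_1, a_2) = (2, 2) (two consecutive terms determine the rest), the sequence is eventually periodic: after a pre-period of length 1 it cycles with period 8.
For j ≥ 1, a_j depends only on (j - 1) mod 8. (123 - 1) mod 8 = 2, so a_{123} = a_3 = 0.

0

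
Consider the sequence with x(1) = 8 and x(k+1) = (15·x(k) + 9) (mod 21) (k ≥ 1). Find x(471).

Computing terms: x(1) = 8; x(2) = 3; x(3) = 12; x(4) = 0; x(5) = 9; x(6) = 18; x(7) = 6; x(8) = 15; x(9) = 3.
Since x(9) = x(2) = 3, the sequence is eventually periodic: after a pre-period of length 1 it cycles with period 7.
For k ≥ 2, x(k) depends only on (k - 2) mod 7. (471 - 2) mod 7 = 0, so x(471) = x(2) = 3.

3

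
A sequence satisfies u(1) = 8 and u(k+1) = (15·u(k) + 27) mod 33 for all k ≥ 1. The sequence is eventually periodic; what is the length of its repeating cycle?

5

Computing terms: u(1) = 8; u(2) = 15; u(3) = 21; u(4) = 12; u(5) = 9; u(6) = 30; u(7) = 15.
Since u(7) = u(2) = 15, the sequence is eventually periodic: after a pre-period of length 1 it cycles with period 5.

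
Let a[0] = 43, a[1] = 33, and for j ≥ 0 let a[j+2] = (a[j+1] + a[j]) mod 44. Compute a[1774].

9

Listing terms: a[0] = 43,  a[1] = 33,  a[2] = 32,  a[3] = 21,  a[4] = 9,  a[5] = 30,  a[6] = 39,  a[7] = 25,  a[8] = 20,  a[9] = 1,  a[10] = 21,  a[11] = 22,  a[12] = 43,  a[13] = 21,  a[14] = 20,  a[15] = 41,  a[16] = 17,  a[17] = 14,  a[18] = 31,  a[19] = 1,  a[20] = 32,  a[21] = 33,  a[22] = 21,  a[23] = 10,  a[24] = 31,  a[25] = 41,  a[26] = 28,  a[27] = 25,  a[28] = 9,  a[29] = 34,  a[30] = 43,  a[31] = 33.
The sequence repeats with period 30.
So a[1774] = a[0 + ((1774-0) mod 30)] = a[4] = 9.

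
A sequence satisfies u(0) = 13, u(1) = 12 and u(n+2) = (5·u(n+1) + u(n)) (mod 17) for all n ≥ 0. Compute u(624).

Listing terms: u(0) = 13,  u(1) = 12,  u(2) = 5,  u(3) = 3,  u(4) = 3,  u(5) = 1,  u(6) = 8,  u(7) = 7,  u(8) = 9,  u(9) = 1,  u(10) = 14,  u(11) = 3,  u(12) = 12,  u(13) = 12,  u(14) = 4,  u(15) = 15,  u(16) = 11,  u(17) = 2,  u(18) = 4,  u(19) = 5,  u(20) = 12,  u(21) = 14,  u(22) = 14,  u(23) = 16,  u(24) = 9,  u(25) = 10,  u(26) = 8,  u(27) = 16,  u(28) = 3,  u(29) = 14,  u(30) = 5,  u(31) = 5,  u(32) = 13,  u(33) = 2,  u(34) = 6,  u(35) = 15,  u(36) = 13,  u(37) = 12.
The sequence repeats with period 36.
(624 - 0) mod 36 = 12, so u(624) = u(12) = 12.

12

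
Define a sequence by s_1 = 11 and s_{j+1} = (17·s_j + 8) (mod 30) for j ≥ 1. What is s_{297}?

11

Computing terms: s_1 = 11; s_2 = 15; s_3 = 23; s_4 = 9; s_5 = 11.
The sequence repeats with period 4.
So s_{297} = s_{1 + ((297-1) mod 4)} = s_1 = 11.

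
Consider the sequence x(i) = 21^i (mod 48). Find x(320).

33

Listing terms: x(1) = 21; x(2) = 9; x(3) = 45; x(4) = 33; x(5) = 21.
Since x(5) = x(1) = 21, the sequence is periodic with period 4.
So x(320) = x(1 + ((320-1) mod 4)) = x(4) = 33.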